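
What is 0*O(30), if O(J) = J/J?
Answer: 0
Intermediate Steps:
O(J) = 1
0*O(30) = 0*1 = 0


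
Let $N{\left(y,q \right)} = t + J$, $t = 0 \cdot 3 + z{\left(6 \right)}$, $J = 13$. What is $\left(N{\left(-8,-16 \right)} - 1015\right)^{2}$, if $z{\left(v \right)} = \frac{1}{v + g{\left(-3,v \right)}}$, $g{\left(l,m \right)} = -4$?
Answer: $\frac{4012009}{4} \approx 1.003 \cdot 10^{6}$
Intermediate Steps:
$z{\left(v \right)} = \frac{1}{-4 + v}$ ($z{\left(v \right)} = \frac{1}{v - 4} = \frac{1}{-4 + v}$)
$t = \frac{1}{2}$ ($t = 0 \cdot 3 + \frac{1}{-4 + 6} = 0 + \frac{1}{2} = \frac{1}{2} \approx 0.5$)
$N{\left(y,q \right)} = \frac{27}{2}$ ($N{\left(y,q \right)} = \frac{1}{2} + 13 = \frac{27}{2}$)
$\left(N{\left(-8,-16 \right)} - 1015\right)^{2} = \left(\frac{27}{2} - 1015\right)^{2} = \left(- \frac{2003}{2}\right)^{2} = \frac{4012009}{4}$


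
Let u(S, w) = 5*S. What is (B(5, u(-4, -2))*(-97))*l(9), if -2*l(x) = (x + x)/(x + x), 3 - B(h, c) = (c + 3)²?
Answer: -13871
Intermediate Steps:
B(h, c) = 3 - (3 + c)² (B(h, c) = 3 - (c + 3)² = 3 - (3 + c)²)
l(x) = -½ (l(x) = -(x + x)/(2*(x + x)) = -2*x/(2*(2*x)) = -2*x*1/(2*x)/2 = -½*1 = -½)
(B(5, u(-4, -2))*(-97))*l(9) = ((3 - (3 + 5*(-4))²)*(-97))*(-½) = ((3 - (3 - 20)²)*(-97))*(-½) = ((3 - 1*(-17)²)*(-97))*(-½) = ((3 - 1*289)*(-97))*(-½) = ((3 - 289)*(-97))*(-½) = -286*(-97)*(-½) = 27742*(-½) = -13871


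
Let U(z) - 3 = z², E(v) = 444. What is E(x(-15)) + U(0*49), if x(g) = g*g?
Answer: 447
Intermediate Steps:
x(g) = g²
U(z) = 3 + z²
E(x(-15)) + U(0*49) = 444 + (3 + (0*49)²) = 444 + (3 + 0²) = 444 + (3 + 0) = 444 + 3 = 447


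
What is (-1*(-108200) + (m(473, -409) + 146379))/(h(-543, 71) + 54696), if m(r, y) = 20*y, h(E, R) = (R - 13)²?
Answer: 246399/58060 ≈ 4.2439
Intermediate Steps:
h(E, R) = (-13 + R)²
(-1*(-108200) + (m(473, -409) + 146379))/(h(-543, 71) + 54696) = (-1*(-108200) + (20*(-409) + 146379))/((-13 + 71)² + 54696) = (108200 + (-8180 + 146379))/(58² + 54696) = (108200 + 138199)/(3364 + 54696) = 246399/58060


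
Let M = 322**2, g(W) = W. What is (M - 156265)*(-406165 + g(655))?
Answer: 21322121310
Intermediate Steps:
M = 103684
(M - 156265)*(-406165 + g(655)) = (103684 - 156265)*(-406165 + 655) = -52581*(-405510) = 21322121310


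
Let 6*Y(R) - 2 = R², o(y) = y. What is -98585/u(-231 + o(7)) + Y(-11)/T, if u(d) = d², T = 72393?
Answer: -7135835297/3632391168 ≈ -1.9645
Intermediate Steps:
Y(R) = ⅓ + R²/6
-98585/u(-231 + o(7)) + Y(-11)/T = -98585/(-231 + 7)² + (⅓ + (⅙)*(-11)²)/72393 = -98585/((-224)²) + (⅓ + (⅙)*121)*(1/72393) = -98585/50176 + (⅓ + 121/6)*(1/72393) = -98585*1/50176 + (41/2)*(1/72393) = -98585/50176 + 41/144786 = -7135835297/3632391168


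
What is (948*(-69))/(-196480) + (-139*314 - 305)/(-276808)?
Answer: 835689293/1699601120 ≈ 0.49170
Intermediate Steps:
(948*(-69))/(-196480) + (-139*314 - 305)/(-276808) = -65412*(-1/196480) + (-43646 - 305)*(-1/276808) = 16353/49120 - 43951*(-1/276808) = 16353/49120 + 43951/276808 = 835689293/1699601120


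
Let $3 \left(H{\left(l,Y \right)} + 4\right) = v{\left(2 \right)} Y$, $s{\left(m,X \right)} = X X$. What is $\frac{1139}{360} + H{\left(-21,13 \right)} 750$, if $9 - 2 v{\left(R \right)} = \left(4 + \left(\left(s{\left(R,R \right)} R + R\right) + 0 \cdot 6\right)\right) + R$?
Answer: $- \frac{5173861}{360} \approx -14372.0$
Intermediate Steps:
$s{\left(m,X \right)} = X^{2}$
$v{\left(R \right)} = \frac{5}{2} - R - \frac{R^{3}}{2}$ ($v{\left(R \right)} = \frac{9}{2} - \frac{\left(4 + \left(\left(R^{2} R + R\right) + 0 \cdot 6\right)\right) + R}{2} = \frac{9}{2} - \frac{\left(4 + \left(\left(R^{3} + R\right) + 0\right)\right) + R}{2} = \frac{9}{2} - \frac{\left(4 + \left(\left(R + R^{3}\right) + 0\right)\right) + R}{2} = \frac{9}{2} - \frac{\left(4 + \left(R + R^{3}\right)\right) + R}{2} = \frac{9}{2} - \frac{\left(4 + R + R^{3}\right) + R}{2} = \frac{9}{2} - \frac{4 + R^{3} + 2 R}{2} = \frac{9}{2} - \left(2 + R + \frac{R^{3}}{2}\right) = \frac{5}{2} - R - \frac{R^{3}}{2}$)
$H{\left(l,Y \right)} = -4 - \frac{7 Y}{6}$ ($H{\left(l,Y \right)} = -4 + \frac{\left(\frac{5}{2} - 2 - \frac{2^{3}}{2}\right) Y}{3} = -4 + \frac{\left(\frac{5}{2} - 2 - 4\right) Y}{3} = -4 + \frac{\left(- \frac{7}{2}\right) Y}{3} = -4 - \frac{7 Y}{6}$)
$\frac{1139}{360} + H{\left(-21,13 \right)} 750 = \frac{1139}{360} + \left(-4 - \frac{91}{6}\right) 750 = 1139 \cdot \frac{1}{360} + \left(-4 - \frac{91}{6}\right) 750 = \frac{1139}{360} - 14375 = - \frac{5173861}{360}$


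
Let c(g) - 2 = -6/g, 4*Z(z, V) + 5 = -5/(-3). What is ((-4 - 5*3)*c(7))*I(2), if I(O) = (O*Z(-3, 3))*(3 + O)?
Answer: 3800/21 ≈ 180.95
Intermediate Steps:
Z(z, V) = -⅚ (Z(z, V) = -5/4 + (-5/(-3))/4 = -5/4 + (-5*(-⅓))/4 = -5/4 + (¼)*(5/3) = -5/4 + 5/12 = -⅚)
c(g) = 2 - 6/g
I(O) = -5*O*(3 + O)/6 (I(O) = (O*(-⅚))*(3 + O) = (-5*O/6)*(3 + O) = -5*O*(3 + O)/6)
((-4 - 5*3)*c(7))*I(2) = ((-4 - 5*3)*(2 - 6/7))*(-⅚*2*(3 + 2)) = ((-4 - 15)*(2 - 6*⅐))*(-⅚*2*5) = -19*(2 - 6/7)*(-25/3) = -19*8/7*(-25/3) = -152/7*(-25/3) = 3800/21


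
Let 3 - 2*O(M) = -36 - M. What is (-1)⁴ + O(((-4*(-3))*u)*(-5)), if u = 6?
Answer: -319/2 ≈ -159.50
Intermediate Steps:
O(M) = 39/2 + M/2 (O(M) = 3/2 - (-36 - M)/2 = 3/2 + (18 + M/2) = 39/2 + M/2)
(-1)⁴ + O(((-4*(-3))*u)*(-5)) = (-1)⁴ + (39/2 + ((-4*(-3)*6)*(-5))/2) = 1 + (39/2 + ((12*6)*(-5))/2) = 1 + (39/2 + (72*(-5))/2) = 1 + (39/2 + (½)*(-360)) = 1 + (39/2 - 180) = 1 - 321/2 = -319/2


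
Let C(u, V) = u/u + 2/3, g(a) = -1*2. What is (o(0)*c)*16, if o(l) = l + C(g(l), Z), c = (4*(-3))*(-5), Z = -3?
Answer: 1600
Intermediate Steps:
g(a) = -2
C(u, V) = 5/3 (C(u, V) = 1 + 2*(1/3) = 1 + 2/3 = 5/3)
c = 60 (c = -12*(-5) = 60)
o(l) = 5/3 + l (o(l) = l + 5/3 = 5/3 + l)
(o(0)*c)*16 = ((5/3 + 0)*60)*16 = ((5/3)*60)*16 = 100*16 = 1600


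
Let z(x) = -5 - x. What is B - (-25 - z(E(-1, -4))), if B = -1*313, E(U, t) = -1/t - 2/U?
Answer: -1181/4 ≈ -295.25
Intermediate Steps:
B = -313
B - (-25 - z(E(-1, -4))) = -313 - (-25 - (-5 - (-1/(-4) - 2/(-1)))) = -313 - (-25 - (-5 - (-1*(-¼) - 2*(-1)))) = -313 - (-25 - (-5 - (¼ + 2))) = -313 - (-25 - (-5 - 1*9/4)) = -313 - (-25 - (-5 - 9/4)) = -313 - (-25 - 1*(-29/4)) = -313 - (-25 + 29/4) = -313 - 1*(-71/4) = -313 + 71/4 = -1181/4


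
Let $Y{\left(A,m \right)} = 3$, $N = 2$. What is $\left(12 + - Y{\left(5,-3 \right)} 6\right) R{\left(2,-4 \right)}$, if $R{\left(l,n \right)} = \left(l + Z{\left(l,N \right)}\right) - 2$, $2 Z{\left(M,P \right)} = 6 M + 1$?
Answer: $-39$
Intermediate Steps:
$Z{\left(M,P \right)} = \frac{1}{2} + 3 M$ ($Z{\left(M,P \right)} = \frac{6 M + 1}{2} = \frac{1 + 6 M}{2} = \frac{1}{2} + 3 M$)
$R{\left(l,n \right)} = - \frac{3}{2} + 4 l$ ($R{\left(l,n \right)} = \left(l + \left(\frac{1}{2} + 3 l\right)\right) - 2 = \left(\frac{1}{2} + 4 l\right) - 2 = - \frac{3}{2} + 4 l$)
$\left(12 + - Y{\left(5,-3 \right)} 6\right) R{\left(2,-4 \right)} = \left(12 + \left(-1\right) 3 \cdot 6\right) \left(- \frac{3}{2} + 4 \cdot 2\right) = \left(12 - 18\right) \left(- \frac{3}{2} + 8\right) = \left(12 - 18\right) \frac{13}{2} = \left(-6\right) \frac{13}{2} = -39$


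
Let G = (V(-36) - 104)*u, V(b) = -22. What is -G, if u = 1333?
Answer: 167958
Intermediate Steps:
G = -167958 (G = (-22 - 104)*1333 = -126*1333 = -167958)
-G = -1*(-167958) = 167958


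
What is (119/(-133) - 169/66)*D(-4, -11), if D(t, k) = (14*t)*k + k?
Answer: -238315/114 ≈ -2090.5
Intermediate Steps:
D(t, k) = k + 14*k*t (D(t, k) = 14*k*t + k = k + 14*k*t)
(119/(-133) - 169/66)*D(-4, -11) = (119/(-133) - 169/66)*(-11*(1 + 14*(-4))) = (119*(-1/133) - 169*1/66)*(-11*(1 - 56)) = (-17/19 - 169/66)*(-11*(-55)) = -4333/1254*605 = -238315/114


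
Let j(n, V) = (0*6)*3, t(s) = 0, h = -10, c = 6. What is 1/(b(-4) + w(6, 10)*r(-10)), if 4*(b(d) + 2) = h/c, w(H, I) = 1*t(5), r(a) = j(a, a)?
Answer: -12/29 ≈ -0.41379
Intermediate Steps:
j(n, V) = 0 (j(n, V) = 0*3 = 0)
r(a) = 0
w(H, I) = 0 (w(H, I) = 1*0 = 0)
b(d) = -29/12 (b(d) = -2 + (-10/6)/4 = -2 + (-10*⅙)/4 = -2 + (¼)*(-5/3) = -2 - 5/12 = -29/12)
1/(b(-4) + w(6, 10)*r(-10)) = 1/(-29/12 + 0*0) = 1/(-29/12 + 0) = 1/(-29/12) = -12/29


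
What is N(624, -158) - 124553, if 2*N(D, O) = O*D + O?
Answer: -173928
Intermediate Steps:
N(D, O) = O/2 + D*O/2 (N(D, O) = (O*D + O)/2 = (D*O + O)/2 = (O + D*O)/2 = O/2 + D*O/2)
N(624, -158) - 124553 = (½)*(-158)*(1 + 624) - 124553 = (½)*(-158)*625 - 124553 = -49375 - 124553 = -173928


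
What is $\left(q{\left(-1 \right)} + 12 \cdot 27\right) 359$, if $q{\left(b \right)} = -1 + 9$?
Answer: $119188$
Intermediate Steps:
$q{\left(b \right)} = 8$
$\left(q{\left(-1 \right)} + 12 \cdot 27\right) 359 = \left(8 + 12 \cdot 27\right) 359 = \left(8 + 324\right) 359 = 332 \cdot 359 = 119188$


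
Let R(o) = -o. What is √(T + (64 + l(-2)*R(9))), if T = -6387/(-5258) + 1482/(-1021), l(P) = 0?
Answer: √1837649868008614/5368418 ≈ 7.9852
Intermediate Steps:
T = -1271229/5368418 (T = -6387*(-1/5258) + 1482*(-1/1021) = 6387/5258 - 1482/1021 = -1271229/5368418 ≈ -0.23680)
√(T + (64 + l(-2)*R(9))) = √(-1271229/5368418 + (64 + 0*(-1*9))) = √(-1271229/5368418 + (64 + 0*(-9))) = √(-1271229/5368418 + (64 + 0)) = √(-1271229/5368418 + 64) = √(342307523/5368418) = √1837649868008614/5368418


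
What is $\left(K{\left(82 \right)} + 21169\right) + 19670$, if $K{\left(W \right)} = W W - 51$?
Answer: $47512$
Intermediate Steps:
$K{\left(W \right)} = -51 + W^{2}$ ($K{\left(W \right)} = W^{2} - 51 = -51 + W^{2}$)
$\left(K{\left(82 \right)} + 21169\right) + 19670 = \left(\left(-51 + 82^{2}\right) + 21169\right) + 19670 = \left(\left(-51 + 6724\right) + 21169\right) + 19670 = \left(6673 + 21169\right) + 19670 = 27842 + 19670 = 47512$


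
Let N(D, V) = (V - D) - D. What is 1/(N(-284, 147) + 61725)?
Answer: 1/62440 ≈ 1.6015e-5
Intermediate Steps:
N(D, V) = V - 2*D
1/(N(-284, 147) + 61725) = 1/((147 - 2*(-284)) + 61725) = 1/((147 + 568) + 61725) = 1/(715 + 61725) = 1/62440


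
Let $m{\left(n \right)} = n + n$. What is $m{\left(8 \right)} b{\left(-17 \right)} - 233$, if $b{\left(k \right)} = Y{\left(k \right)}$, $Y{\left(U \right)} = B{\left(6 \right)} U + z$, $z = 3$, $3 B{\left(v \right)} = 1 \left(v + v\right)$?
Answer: $-1273$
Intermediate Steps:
$B{\left(v \right)} = \frac{2 v}{3}$ ($B{\left(v \right)} = \frac{1 \left(v + v\right)}{3} = \frac{1 \cdot 2 v}{3} = \frac{2 v}{3}$)
$m{\left(n \right)} = 2 n$
$Y{\left(U \right)} = 3 + 4 U$ ($Y{\left(U \right)} = \frac{2}{3} \cdot 6 U + 3 = 4 U + 3 = 3 + 4 U$)
$b{\left(k \right)} = 3 + 4 k$
$m{\left(8 \right)} b{\left(-17 \right)} - 233 = 2 \cdot 8 \left(3 + 4 \left(-17\right)\right) - 233 = 16 \left(3 - 68\right) - 233 = 16 \left(-65\right) - 233 = -1040 - 233 = -1273$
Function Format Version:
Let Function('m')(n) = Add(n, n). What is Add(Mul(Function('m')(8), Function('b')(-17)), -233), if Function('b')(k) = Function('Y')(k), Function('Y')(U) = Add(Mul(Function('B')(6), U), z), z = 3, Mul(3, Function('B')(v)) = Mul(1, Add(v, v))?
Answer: -1273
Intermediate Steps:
Function('B')(v) = Mul(Rational(2, 3), v) (Function('B')(v) = Mul(Rational(1, 3), Mul(1, Add(v, v))) = Mul(Rational(1, 3), Mul(1, Mul(2, v))) = Mul(Rational(1, 3), Mul(2, v)) = Mul(Rational(2, 3), v))
Function('m')(n) = Mul(2, n)
Function('Y')(U) = Add(3, Mul(4, U)) (Function('Y')(U) = Add(Mul(Mul(Rational(2, 3), 6), U), 3) = Add(Mul(4, U), 3) = Add(3, Mul(4, U)))
Function('b')(k) = Add(3, Mul(4, k))
Add(Mul(Function('m')(8), Function('b')(-17)), -233) = Add(Mul(Mul(2, 8), Add(3, Mul(4, -17))), -233) = Add(Mul(16, Add(3, -68)), -233) = Add(Mul(16, -65), -233) = Add(-1040, -233) = -1273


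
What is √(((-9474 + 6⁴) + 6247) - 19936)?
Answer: I*√21867 ≈ 147.88*I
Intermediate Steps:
√(((-9474 + 6⁴) + 6247) - 19936) = √(((-9474 + 1296) + 6247) - 19936) = √((-8178 + 6247) - 19936) = √(-1931 - 19936) = √(-21867) = I*√21867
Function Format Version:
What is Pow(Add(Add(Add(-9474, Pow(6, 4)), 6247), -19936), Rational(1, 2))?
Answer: Mul(I, Pow(21867, Rational(1, 2))) ≈ Mul(147.88, I)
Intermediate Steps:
Pow(Add(Add(Add(-9474, Pow(6, 4)), 6247), -19936), Rational(1, 2)) = Pow(Add(Add(Add(-9474, 1296), 6247), -19936), Rational(1, 2)) = Pow(Add(Add(-8178, 6247), -19936), Rational(1, 2)) = Pow(Add(-1931, -19936), Rational(1, 2)) = Pow(-21867, Rational(1, 2)) = Mul(I, Pow(21867, Rational(1, 2)))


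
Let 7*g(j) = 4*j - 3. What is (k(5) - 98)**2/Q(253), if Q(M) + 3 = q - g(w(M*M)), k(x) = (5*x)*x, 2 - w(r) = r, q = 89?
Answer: 5103/256633 ≈ 0.019884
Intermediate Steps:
w(r) = 2 - r
g(j) = -3/7 + 4*j/7 (g(j) = (4*j - 3)/7 = (-3 + 4*j)/7 = -3/7 + 4*j/7)
k(x) = 5*x**2
Q(M) = 597/7 + 4*M**2/7 (Q(M) = -3 + (89 - (-3/7 + 4*(2 - M*M)/7)) = -3 + (89 - (-3/7 + 4*(2 - M**2)/7)) = -3 + (89 - (-3/7 + (8/7 - 4*M**2/7))) = -3 + (89 - (5/7 - 4*M**2/7)) = -3 + (89 + (-5/7 + 4*M**2/7)) = -3 + (618/7 + 4*M**2/7) = 597/7 + 4*M**2/7)
(k(5) - 98)**2/Q(253) = (5*5**2 - 98)**2/(597/7 + (4/7)*253**2) = (5*25 - 98)**2/(597/7 + (4/7)*64009) = (125 - 98)**2/(597/7 + 256036/7) = 27**2/(256633/7) = 729*(7/256633) = 5103/256633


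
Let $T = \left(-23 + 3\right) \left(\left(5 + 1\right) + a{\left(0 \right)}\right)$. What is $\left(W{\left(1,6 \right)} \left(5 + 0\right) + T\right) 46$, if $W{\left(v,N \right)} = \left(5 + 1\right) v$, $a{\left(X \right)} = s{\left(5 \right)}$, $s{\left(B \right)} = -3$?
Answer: $-1380$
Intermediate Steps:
$a{\left(X \right)} = -3$
$W{\left(v,N \right)} = 6 v$
$T = -60$ ($T = \left(-23 + 3\right) \left(\left(5 + 1\right) - 3\right) = - 20 \left(6 - 3\right) = \left(-20\right) 3 = -60$)
$\left(W{\left(1,6 \right)} \left(5 + 0\right) + T\right) 46 = \left(6 \cdot 1 \left(5 + 0\right) - 60\right) 46 = \left(6 \cdot 5 - 60\right) 46 = \left(30 - 60\right) 46 = \left(-30\right) 46 = -1380$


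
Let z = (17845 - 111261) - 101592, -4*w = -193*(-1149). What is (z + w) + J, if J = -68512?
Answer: -1275837/4 ≈ -3.1896e+5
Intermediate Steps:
w = -221757/4 (w = -(-193)*(-1149)/4 = -1/4*221757 = -221757/4 ≈ -55439.)
z = -195008 (z = -93416 - 101592 = -195008)
(z + w) + J = (-195008 - 221757/4) - 68512 = -1001789/4 - 68512 = -1275837/4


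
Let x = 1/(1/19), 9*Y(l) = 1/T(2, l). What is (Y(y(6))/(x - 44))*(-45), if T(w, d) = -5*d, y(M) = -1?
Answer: 1/25 ≈ 0.040000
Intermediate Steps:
Y(l) = -1/(45*l) (Y(l) = 1/(9*((-5*l))) = (-1/(5*l))/9 = -1/(45*l))
x = 19 (x = 1/(1/19) = 19)
(Y(y(6))/(x - 44))*(-45) = ((-1/45/(-1))/(19 - 44))*(-45) = ((-1/45*(-1))/(-25))*(-45) = -1/25*1/45*(-45) = -1/1125*(-45) = 1/25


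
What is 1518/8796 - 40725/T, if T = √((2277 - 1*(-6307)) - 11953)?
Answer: 253/1466 + 13575*I*√3369/1123 ≈ 0.17258 + 701.63*I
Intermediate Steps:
T = I*√3369 (T = √((2277 + 6307) - 11953) = √(8584 - 11953) = √(-3369) = I*√3369 ≈ 58.043*I)
1518/8796 - 40725/T = 1518/8796 - 40725*(-I*√3369/3369) = 1518*(1/8796) - (-13575)*I*√3369/1123 = 253/1466 + 13575*I*√3369/1123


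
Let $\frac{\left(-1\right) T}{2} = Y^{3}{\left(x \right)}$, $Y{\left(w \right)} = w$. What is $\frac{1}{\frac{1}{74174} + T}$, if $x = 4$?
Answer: $- \frac{74174}{9494271} \approx -0.0078125$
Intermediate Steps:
$T = -128$ ($T = - 2 \cdot 4^{3} = \left(-2\right) 64 = -128$)
$\frac{1}{\frac{1}{74174} + T} = \frac{1}{\frac{1}{74174} - 128} = \frac{1}{- \frac{9494271}{74174}} = - \frac{74174}{9494271}$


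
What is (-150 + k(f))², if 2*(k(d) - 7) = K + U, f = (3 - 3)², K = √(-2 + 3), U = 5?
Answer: 19600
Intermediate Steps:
K = 1 (K = √1 = 1)
f = 0 (f = 0² = 0)
k(d) = 10 (k(d) = 7 + (1 + 5)/2 = 7 + (½)*6 = 7 + 3 = 10)
(-150 + k(f))² = (-150 + 10)² = (-140)² = 19600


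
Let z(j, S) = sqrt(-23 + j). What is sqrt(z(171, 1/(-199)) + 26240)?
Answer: sqrt(26240 + 2*sqrt(37)) ≈ 162.03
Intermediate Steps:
sqrt(z(171, 1/(-199)) + 26240) = sqrt(sqrt(-23 + 171) + 26240) = sqrt(sqrt(148) + 26240) = sqrt(2*sqrt(37) + 26240) = sqrt(26240 + 2*sqrt(37))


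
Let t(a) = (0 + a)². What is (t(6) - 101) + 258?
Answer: 193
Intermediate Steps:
t(a) = a²
(t(6) - 101) + 258 = (6² - 101) + 258 = (36 - 101) + 258 = -65 + 258 = 193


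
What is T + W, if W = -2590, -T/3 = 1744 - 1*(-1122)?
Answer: -11188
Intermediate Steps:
T = -8598 (T = -3*(1744 - 1*(-1122)) = -3*(1744 + 1122) = -3*2866 = -8598)
T + W = -8598 - 2590 = -11188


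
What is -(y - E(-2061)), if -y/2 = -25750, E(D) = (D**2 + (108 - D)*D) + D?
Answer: -276149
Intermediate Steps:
E(D) = D + D**2 + D*(108 - D) (E(D) = (D**2 + D*(108 - D)) + D = D + D**2 + D*(108 - D))
y = 51500 (y = -2*(-25750) = 51500)
-(y - E(-2061)) = -(51500 - 109*(-2061)) = -(51500 - 1*(-224649)) = -(51500 + 224649) = -1*276149 = -276149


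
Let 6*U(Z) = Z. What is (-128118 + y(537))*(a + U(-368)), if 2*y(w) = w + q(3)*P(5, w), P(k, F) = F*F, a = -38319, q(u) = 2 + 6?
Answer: -78727773891/2 ≈ -3.9364e+10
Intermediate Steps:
q(u) = 8
U(Z) = Z/6
P(k, F) = F²
y(w) = w/2 + 4*w² (y(w) = (w + 8*w²)/2 = w/2 + 4*w²)
(-128118 + y(537))*(a + U(-368)) = (-128118 + (½)*537*(1 + 8*537))*(-38319 + (⅙)*(-368)) = (-128118 + (½)*537*(1 + 4296))*(-38319 - 184/3) = (-128118 + (½)*537*4297)*(-115141/3) = (-128118 + 2307489/2)*(-115141/3) = (2051253/2)*(-115141/3) = -78727773891/2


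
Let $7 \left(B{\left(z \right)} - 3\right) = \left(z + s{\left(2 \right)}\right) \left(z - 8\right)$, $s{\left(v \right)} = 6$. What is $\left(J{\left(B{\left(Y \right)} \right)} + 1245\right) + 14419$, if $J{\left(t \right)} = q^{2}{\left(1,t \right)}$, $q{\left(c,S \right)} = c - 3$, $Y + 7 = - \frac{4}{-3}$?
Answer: $15668$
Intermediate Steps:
$Y = - \frac{17}{3}$ ($Y = -7 - \frac{4}{-3} = -7 - - \frac{4}{3} = -7 + \frac{4}{3} = - \frac{17}{3} \approx -5.6667$)
$B{\left(z \right)} = 3 + \frac{\left(-8 + z\right) \left(6 + z\right)}{7}$ ($B{\left(z \right)} = 3 + \frac{\left(z + 6\right) \left(z - 8\right)}{7} = 3 + \frac{\left(6 + z\right) \left(-8 + z\right)}{7} = 3 + \frac{\left(-8 + z\right) \left(6 + z\right)}{7}$)
$q{\left(c,S \right)} = -3 + c$
$J{\left(t \right)} = 4$ ($J{\left(t \right)} = \left(-3 + 1\right)^{2} = \left(-2\right)^{2} = 4$)
$\left(J{\left(B{\left(Y \right)} \right)} + 1245\right) + 14419 = \left(4 + 1245\right) + 14419 = 1249 + 14419 = 15668$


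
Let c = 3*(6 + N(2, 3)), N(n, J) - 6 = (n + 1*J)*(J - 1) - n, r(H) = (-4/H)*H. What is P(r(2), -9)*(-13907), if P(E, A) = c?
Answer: -834420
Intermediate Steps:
r(H) = -4
N(n, J) = 6 - n + (-1 + J)*(J + n) (N(n, J) = 6 + ((n + 1*J)*(J - 1) - n) = 6 + ((n + J)*(-1 + J) - n) = 6 + ((J + n)*(-1 + J) - n) = 6 + ((-1 + J)*(J + n) - n) = 6 + (-n + (-1 + J)*(J + n)) = 6 - n + (-1 + J)*(J + n))
c = 60 (c = 3*(6 + (6 + 3² - 1*3 - 2*2 + 3*2)) = 3*(6 + (6 + 9 - 3 - 4 + 6)) = 3*(6 + 14) = 3*20 = 60)
P(E, A) = 60
P(r(2), -9)*(-13907) = 60*(-13907) = -834420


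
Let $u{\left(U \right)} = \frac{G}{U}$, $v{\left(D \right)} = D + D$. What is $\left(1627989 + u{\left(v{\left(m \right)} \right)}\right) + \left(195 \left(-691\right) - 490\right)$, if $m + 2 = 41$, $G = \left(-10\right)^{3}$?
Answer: $\frac{58216906}{39} \approx 1.4927 \cdot 10^{6}$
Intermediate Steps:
$G = -1000$
$m = 39$ ($m = -2 + 41 = 39$)
$v{\left(D \right)} = 2 D$
$u{\left(U \right)} = - \frac{1000}{U}$
$\left(1627989 + u{\left(v{\left(m \right)} \right)}\right) + \left(195 \left(-691\right) - 490\right) = \left(1627989 - \frac{1000}{2 \cdot 39}\right) + \left(195 \left(-691\right) - 490\right) = \left(1627989 - \frac{1000}{78}\right) - 135235 = \left(1627989 - \frac{500}{39}\right) - 135235 = \frac{63491071}{39} - 135235 = \frac{58216906}{39}$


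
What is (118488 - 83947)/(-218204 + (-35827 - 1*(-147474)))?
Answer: -34541/106557 ≈ -0.32416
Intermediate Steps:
(118488 - 83947)/(-218204 + (-35827 - 1*(-147474))) = 34541/(-218204 + (-35827 + 147474)) = 34541/(-218204 + 111647) = 34541/(-106557) = 34541*(-1/106557) = -34541/106557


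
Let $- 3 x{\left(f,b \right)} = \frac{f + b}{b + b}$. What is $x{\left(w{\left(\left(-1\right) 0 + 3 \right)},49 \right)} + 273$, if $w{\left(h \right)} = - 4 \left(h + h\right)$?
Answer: $\frac{80237}{294} \approx 272.92$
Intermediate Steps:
$w{\left(h \right)} = - 8 h$ ($w{\left(h \right)} = - 4 \cdot 2 h = - 8 h$)
$x{\left(f,b \right)} = - \frac{b + f}{6 b}$ ($x{\left(f,b \right)} = - \frac{\left(f + b\right) \frac{1}{b + b}}{3} = - \frac{\left(b + f\right) \frac{1}{2 b}}{3} = - \frac{\frac{1}{2} \frac{1}{b} \left(b + f\right)}{3} = - \frac{b + f}{6 b}$)
$x{\left(w{\left(\left(-1\right) 0 + 3 \right)},49 \right)} + 273 = \frac{\left(-1\right) 49 - - 8 \left(\left(-1\right) 0 + 3\right)}{6 \cdot 49} + 273 = \frac{1}{6} \cdot \frac{1}{49} \left(-49 - - 8 \left(0 + 3\right)\right) + 273 = \frac{1}{6} \cdot \frac{1}{49} \left(-49 - \left(-8\right) 3\right) + 273 = \frac{1}{6} \cdot \frac{1}{49} \left(-49 - -24\right) + 273 = \frac{1}{6} \cdot \frac{1}{49} \left(-49 + 24\right) + 273 = \frac{1}{6} \cdot \frac{1}{49} \left(-25\right) + 273 = - \frac{25}{294} + 273 = \frac{80237}{294}$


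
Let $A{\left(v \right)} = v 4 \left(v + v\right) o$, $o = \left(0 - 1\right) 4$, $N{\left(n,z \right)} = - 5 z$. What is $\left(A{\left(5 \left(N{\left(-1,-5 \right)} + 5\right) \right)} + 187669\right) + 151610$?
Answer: $-380721$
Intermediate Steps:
$o = -4$ ($o = \left(-1\right) 4 = -4$)
$A{\left(v \right)} = - 32 v^{2}$ ($A{\left(v \right)} = v 4 \left(v + v\right) \left(-4\right) = v 4 \cdot 2 v \left(-4\right) = v 8 v \left(-4\right) = 8 v^{2} \left(-4\right) = - 32 v^{2}$)
$\left(A{\left(5 \left(N{\left(-1,-5 \right)} + 5\right) \right)} + 187669\right) + 151610 = \left(- 32 \left(5 \left(\left(-5\right) \left(-5\right) + 5\right)\right)^{2} + 187669\right) + 151610 = \left(- 32 \left(5 \left(25 + 5\right)\right)^{2} + 187669\right) + 151610 = \left(- 32 \left(5 \cdot 30\right)^{2} + 187669\right) + 151610 = \left(- 32 \cdot 150^{2} + 187669\right) + 151610 = \left(\left(-32\right) 22500 + 187669\right) + 151610 = \left(-720000 + 187669\right) + 151610 = -532331 + 151610 = -380721$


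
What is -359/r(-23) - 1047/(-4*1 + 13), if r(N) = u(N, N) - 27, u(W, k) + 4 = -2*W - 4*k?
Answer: -38420/321 ≈ -119.69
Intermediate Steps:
u(W, k) = -4 - 4*k - 2*W (u(W, k) = -4 + (-2*W - 4*k) = -4 + (-4*k - 2*W) = -4 - 4*k - 2*W)
r(N) = -31 - 6*N (r(N) = (-4 - 4*N - 2*N) - 27 = (-4 - 6*N) - 27 = -31 - 6*N)
-359/r(-23) - 1047/(-4*1 + 13) = -359/(-31 - 6*(-23)) - 1047/(-4*1 + 13) = -359/(-31 + 138) - 1047/(-4 + 13) = -359/107 - 1047/9 = -359*1/107 - 1047*⅑ = -359/107 - 349/3 = -38420/321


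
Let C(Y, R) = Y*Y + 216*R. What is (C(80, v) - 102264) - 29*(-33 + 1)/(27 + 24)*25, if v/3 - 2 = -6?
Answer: -4998056/51 ≈ -98001.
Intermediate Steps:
v = -12 (v = 6 + 3*(-6) = 6 - 18 = -12)
C(Y, R) = Y**2 + 216*R
(C(80, v) - 102264) - 29*(-33 + 1)/(27 + 24)*25 = ((80**2 + 216*(-12)) - 102264) - 29*(-33 + 1)/(27 + 24)*25 = ((6400 - 2592) - 102264) - (-928)/51*25 = (3808 - 102264) - (-928)/51*25 = -98456 - 29*(-32/51)*25 = -98456 + (928/51)*25 = -98456 + 23200/51 = -4998056/51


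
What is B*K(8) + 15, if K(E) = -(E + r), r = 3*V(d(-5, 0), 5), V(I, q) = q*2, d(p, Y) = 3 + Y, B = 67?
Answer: -2531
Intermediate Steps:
V(I, q) = 2*q
r = 30 (r = 3*(2*5) = 3*10 = 30)
K(E) = -30 - E (K(E) = -(E + 30) = -(30 + E) = -30 - E)
B*K(8) + 15 = 67*(-30 - 1*8) + 15 = 67*(-30 - 8) + 15 = 67*(-38) + 15 = -2546 + 15 = -2531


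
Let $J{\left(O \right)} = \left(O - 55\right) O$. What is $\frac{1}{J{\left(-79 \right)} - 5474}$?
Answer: $\frac{1}{5112} \approx 0.00019562$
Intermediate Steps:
$J{\left(O \right)} = O \left(-55 + O\right)$ ($J{\left(O \right)} = \left(O - 55\right) O = \left(-55 + O\right) O = O \left(-55 + O\right)$)
$\frac{1}{J{\left(-79 \right)} - 5474} = \frac{1}{- 79 \left(-55 - 79\right) - 5474} = \frac{1}{\left(-79\right) \left(-134\right) - 5474} = \frac{1}{10586 - 5474} = \frac{1}{5112}$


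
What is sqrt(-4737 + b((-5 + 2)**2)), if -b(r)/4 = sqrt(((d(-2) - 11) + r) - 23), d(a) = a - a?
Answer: sqrt(-4737 - 20*I) ≈ 0.1453 - 68.826*I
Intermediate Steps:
d(a) = 0
b(r) = -4*sqrt(-34 + r) (b(r) = -4*sqrt(((0 - 11) + r) - 23) = -4*sqrt((-11 + r) - 23) = -4*sqrt(-34 + r))
sqrt(-4737 + b((-5 + 2)**2)) = sqrt(-4737 - 4*sqrt(-34 + (-5 + 2)**2)) = sqrt(-4737 - 4*sqrt(-34 + (-3)**2)) = sqrt(-4737 - 4*sqrt(-34 + 9)) = sqrt(-4737 - 20*I)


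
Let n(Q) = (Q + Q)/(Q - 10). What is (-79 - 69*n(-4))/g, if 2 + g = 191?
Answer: -829/1323 ≈ -0.62661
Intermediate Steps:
g = 189 (g = -2 + 191 = 189)
n(Q) = 2*Q/(-10 + Q) (n(Q) = (2*Q)/(-10 + Q) = 2*Q/(-10 + Q))
(-79 - 69*n(-4))/g = (-79 - 138*(-4)/(-10 - 4))/189 = (-79 - 138*(-4)/(-14))*(1/189) = (-79 - 138*(-4)*(-1)/14)*(1/189) = (-79 - 69*4/7)*(1/189) = (-79 - 276/7)*(1/189) = -829/7*1/189 = -829/1323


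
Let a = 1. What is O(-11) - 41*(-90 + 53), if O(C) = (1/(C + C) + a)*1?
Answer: 33395/22 ≈ 1518.0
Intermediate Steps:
O(C) = 1 + 1/(2*C) (O(C) = (1/(C + C) + 1)*1 = (1/(2*C) + 1)*1 = (1 + 1/(2*C))*1 = 1 + 1/(2*C))
O(-11) - 41*(-90 + 53) = (½ - 11)/(-11) - 41*(-90 + 53) = -1/11*(-21/2) - 41*(-37) = 21/22 + 1517 = 33395/22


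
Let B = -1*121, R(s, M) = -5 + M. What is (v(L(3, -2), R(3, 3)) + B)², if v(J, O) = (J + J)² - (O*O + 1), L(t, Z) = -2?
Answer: 12100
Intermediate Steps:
v(J, O) = -1 - O² + 4*J² (v(J, O) = (2*J)² - (O² + 1) = 4*J² - (1 + O²) = 4*J² + (-1 - O²) = -1 - O² + 4*J²)
B = -121
(v(L(3, -2), R(3, 3)) + B)² = ((-1 - (-5 + 3)² + 4*(-2)²) - 121)² = ((-1 - 1*(-2)² + 4*4) - 121)² = ((-1 - 1*4 + 16) - 121)² = ((-1 - 4 + 16) - 121)² = (11 - 121)² = (-110)² = 12100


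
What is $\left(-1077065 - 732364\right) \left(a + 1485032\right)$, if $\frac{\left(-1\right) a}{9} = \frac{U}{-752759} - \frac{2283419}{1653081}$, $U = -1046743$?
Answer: $- \frac{1114566974773348233544410}{414790533493} \approx -2.6871 \cdot 10^{12}$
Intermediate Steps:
$a = - \frac{34460286486}{414790533493}$ ($a = - 9 \left(- \frac{1046743}{-752759} - \frac{2283419}{1653081}\right) = - 9 \left(\left(-1046743\right) \left(- \frac{1}{752759}\right) - \frac{2283419}{1653081}\right) = - 9 \left(\frac{1046743}{752759} - \frac{2283419}{1653081}\right) = \left(-9\right) \frac{11486762162}{1244371600479} = - \frac{34460286486}{414790533493} \approx -0.083079$)
$\left(-1077065 - 732364\right) \left(a + 1485032\right) = \left(-1077065 - 732364\right) \left(- \frac{34460286486}{414790533493} + 1485032\right) = \left(-1809429\right) \frac{615977181073890290}{414790533493} = - \frac{1114566974773348233544410}{414790533493}$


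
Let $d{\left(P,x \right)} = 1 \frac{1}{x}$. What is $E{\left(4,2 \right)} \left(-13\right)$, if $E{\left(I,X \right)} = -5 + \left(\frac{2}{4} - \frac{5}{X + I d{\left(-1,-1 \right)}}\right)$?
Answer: $26$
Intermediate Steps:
$d{\left(P,x \right)} = \frac{1}{x}$
$E{\left(I,X \right)} = - \frac{9}{2} - \frac{5}{X - I}$ ($E{\left(I,X \right)} = -5 + \left(\frac{2}{4} - \frac{5}{X + \frac{I}{-1}}\right) = -5 + \left(2 \cdot \frac{1}{4} - \frac{5}{X + I \left(-1\right)}\right) = -5 + \left(\frac{1}{2} - \frac{5}{X - I}\right) = - \frac{9}{2} - \frac{5}{X - I}$)
$E{\left(4,2 \right)} \left(-13\right) = \frac{-10 - 18 + 9 \cdot 4}{2 \left(2 - 4\right)} \left(-13\right) = \frac{-10 - 18 + 36}{2 \left(2 - 4\right)} \left(-13\right) = \frac{1}{2} \frac{1}{-2} \cdot 8 \left(-13\right) = \frac{1}{2} \left(- \frac{1}{2}\right) 8 \left(-13\right) = \left(-2\right) \left(-13\right) = 26$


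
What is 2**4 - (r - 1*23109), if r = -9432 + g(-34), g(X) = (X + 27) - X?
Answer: 32530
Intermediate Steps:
g(X) = 27 (g(X) = (27 + X) - X = 27)
r = -9405 (r = -9432 + 27 = -9405)
2**4 - (r - 1*23109) = 2**4 - (-9405 - 1*23109) = 16 - (-9405 - 23109) = 16 - 1*(-32514) = 16 + 32514 = 32530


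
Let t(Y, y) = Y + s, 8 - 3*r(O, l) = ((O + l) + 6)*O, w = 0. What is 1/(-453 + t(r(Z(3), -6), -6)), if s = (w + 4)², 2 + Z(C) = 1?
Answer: -3/1304 ≈ -0.0023006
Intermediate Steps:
Z(C) = -1 (Z(C) = -2 + 1 = -1)
s = 16 (s = (0 + 4)² = 4² = 16)
r(O, l) = 8/3 - O*(6 + O + l)/3 (r(O, l) = 8/3 - ((O + l) + 6)*O/3 = 8/3 - (6 + O + l)*O/3 = 8/3 - O*(6 + O + l)/3)
t(Y, y) = 16 + Y (t(Y, y) = Y + 16 = 16 + Y)
1/(-453 + t(r(Z(3), -6), -6)) = 1/(-453 + (16 + (8/3 - 2*(-1) - ⅓*(-1)² - ⅓*(-1)*(-6)))) = 1/(-453 + (16 + (8/3 + 2 - ⅓*1 - 2))) = 1/(-453 + (16 + (8/3 + 2 - ⅓ - 2))) = 1/(-453 + (16 + 7/3)) = 1/(-453 + 55/3) = 1/(-1304/3) = -3/1304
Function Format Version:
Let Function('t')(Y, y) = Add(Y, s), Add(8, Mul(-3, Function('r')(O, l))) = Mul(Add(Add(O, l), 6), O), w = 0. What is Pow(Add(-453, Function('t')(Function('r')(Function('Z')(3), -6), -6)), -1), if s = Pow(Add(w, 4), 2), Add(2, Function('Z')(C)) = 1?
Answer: Rational(-3, 1304) ≈ -0.0023006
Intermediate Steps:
Function('Z')(C) = -1 (Function('Z')(C) = Add(-2, 1) = -1)
s = 16 (s = Pow(Add(0, 4), 2) = Pow(4, 2) = 16)
Function('r')(O, l) = Add(Rational(8, 3), Mul(Rational(-1, 3), O, Add(6, O, l))) (Function('r')(O, l) = Add(Rational(8, 3), Mul(Rational(-1, 3), Mul(Add(Add(O, l), 6), O))) = Add(Rational(8, 3), Mul(Rational(-1, 3), Mul(Add(6, O, l), O))) = Add(Rational(8, 3), Mul(Rational(-1, 3), Mul(O, Add(6, O, l)))) = Add(Rational(8, 3), Mul(Rational(-1, 3), O, Add(6, O, l))))
Function('t')(Y, y) = Add(16, Y) (Function('t')(Y, y) = Add(Y, 16) = Add(16, Y))
Pow(Add(-453, Function('t')(Function('r')(Function('Z')(3), -6), -6)), -1) = Pow(Add(-453, Add(16, Add(Rational(8, 3), Mul(-2, -1), Mul(Rational(-1, 3), Pow(-1, 2)), Mul(Rational(-1, 3), -1, -6)))), -1) = Pow(Add(-453, Add(16, Add(Rational(8, 3), 2, Mul(Rational(-1, 3), 1), -2))), -1) = Pow(Add(-453, Add(16, Add(Rational(8, 3), 2, Rational(-1, 3), -2))), -1) = Pow(Add(-453, Add(16, Rational(7, 3))), -1) = Pow(Add(-453, Rational(55, 3)), -1) = Pow(Rational(-1304, 3), -1) = Rational(-3, 1304)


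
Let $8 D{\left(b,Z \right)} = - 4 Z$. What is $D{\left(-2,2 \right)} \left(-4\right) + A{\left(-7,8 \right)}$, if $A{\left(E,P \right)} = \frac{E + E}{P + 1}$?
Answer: $\frac{22}{9} \approx 2.4444$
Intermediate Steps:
$A{\left(E,P \right)} = \frac{2 E}{1 + P}$
$D{\left(b,Z \right)} = - \frac{Z}{2}$ ($D{\left(b,Z \right)} = \frac{\left(-4\right) Z}{8} = - \frac{Z}{2}$)
$D{\left(-2,2 \right)} \left(-4\right) + A{\left(-7,8 \right)} = \left(- \frac{1}{2}\right) 2 \left(-4\right) + 2 \left(-7\right) \frac{1}{1 + 8} = \left(-1\right) \left(-4\right) + 2 \left(-7\right) \frac{1}{9} = 4 + 2 \left(-7\right) \frac{1}{9} = 4 - \frac{14}{9} = \frac{22}{9}$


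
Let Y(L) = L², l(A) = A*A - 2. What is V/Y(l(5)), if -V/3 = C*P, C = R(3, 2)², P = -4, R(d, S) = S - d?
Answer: 12/529 ≈ 0.022684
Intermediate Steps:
C = 1 (C = (2 - 1*3)² = (2 - 3)² = (-1)² = 1)
l(A) = -2 + A² (l(A) = A² - 2 = -2 + A²)
V = 12 (V = -3*(-4) = 12)
V/Y(l(5)) = 12/((-2 + 5²)²) = 12/((-2 + 25)²) = 12/(23²) = 12/529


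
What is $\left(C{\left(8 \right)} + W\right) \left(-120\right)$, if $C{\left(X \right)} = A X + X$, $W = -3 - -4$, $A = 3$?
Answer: $-3960$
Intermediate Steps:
$W = 1$ ($W = -3 + 4 = 1$)
$C{\left(X \right)} = 4 X$ ($C{\left(X \right)} = 3 X + X = 4 X$)
$\left(C{\left(8 \right)} + W\right) \left(-120\right) = \left(4 \cdot 8 + 1\right) \left(-120\right) = \left(32 + 1\right) \left(-120\right) = 33 \left(-120\right) = -3960$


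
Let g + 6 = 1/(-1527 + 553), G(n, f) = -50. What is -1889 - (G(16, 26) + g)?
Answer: -1785341/974 ≈ -1833.0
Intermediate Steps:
g = -5845/974 (g = -6 + 1/(-1527 + 553) = -6 + 1/(-974) = -6 - 1/974 = -5845/974 ≈ -6.0010)
-1889 - (G(16, 26) + g) = -1889 - (-50 - 5845/974) = -1889 - 1*(-54545/974) = -1889 + 54545/974 = -1785341/974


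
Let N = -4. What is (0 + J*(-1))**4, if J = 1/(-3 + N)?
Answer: 1/2401 ≈ 0.00041649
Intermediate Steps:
J = -1/7 (J = 1/(-3 - 4) = 1/(-7) = -1/7 ≈ -0.14286)
(0 + J*(-1))**4 = (0 - 1/7*(-1))**4 = (0 + 1/7)**4 = (1/7)**4 = 1/2401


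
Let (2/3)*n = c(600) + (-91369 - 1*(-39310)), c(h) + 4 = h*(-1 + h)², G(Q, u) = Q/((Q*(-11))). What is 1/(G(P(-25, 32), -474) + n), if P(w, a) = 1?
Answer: 22/7102541719 ≈ 3.0975e-9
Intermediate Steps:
G(Q, u) = -1/11 (G(Q, u) = Q/((-11*Q)) = Q*(-1/(11*Q)) = -1/11)
c(h) = -4 + h*(-1 + h)²
n = 645685611/2 (n = 3*((-4 + 600*(-1 + 600)²) + (-91369 - 1*(-39310)))/2 = 3*((-4 + 600*599²) + (-91369 + 39310))/2 = 3*((-4 + 600*358801) - 52059)/2 = 3*((-4 + 215280600) - 52059)/2 = 3*(215280596 - 52059)/2 = (3/2)*215228537 = 645685611/2 ≈ 3.2284e+8)
1/(G(P(-25, 32), -474) + n) = 1/(-1/11 + 645685611/2) = 1/(7102541719/22) = 22/7102541719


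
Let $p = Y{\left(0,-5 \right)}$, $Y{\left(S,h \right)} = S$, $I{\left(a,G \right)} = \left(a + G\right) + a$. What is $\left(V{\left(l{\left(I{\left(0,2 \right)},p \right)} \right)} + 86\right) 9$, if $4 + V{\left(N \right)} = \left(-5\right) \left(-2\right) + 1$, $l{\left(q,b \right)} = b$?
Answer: $837$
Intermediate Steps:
$I{\left(a,G \right)} = G + 2 a$ ($I{\left(a,G \right)} = \left(G + a\right) + a = G + 2 a$)
$p = 0$
$V{\left(N \right)} = 7$ ($V{\left(N \right)} = -4 + \left(\left(-5\right) \left(-2\right) + 1\right) = -4 + \left(10 + 1\right) = -4 + 11 = 7$)
$\left(V{\left(l{\left(I{\left(0,2 \right)},p \right)} \right)} + 86\right) 9 = \left(7 + 86\right) 9 = 93 \cdot 9 = 837$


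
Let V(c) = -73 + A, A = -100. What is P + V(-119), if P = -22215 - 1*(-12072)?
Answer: -10316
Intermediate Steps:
P = -10143 (P = -22215 + 12072 = -10143)
V(c) = -173 (V(c) = -73 - 100 = -173)
P + V(-119) = -10143 - 173 = -10316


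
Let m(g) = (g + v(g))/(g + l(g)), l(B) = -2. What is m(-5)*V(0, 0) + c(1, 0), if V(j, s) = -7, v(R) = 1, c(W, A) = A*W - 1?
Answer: -5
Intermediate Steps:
c(W, A) = -1 + A*W
m(g) = (1 + g)/(-2 + g) (m(g) = (g + 1)/(g - 2) = (1 + g)/(-2 + g))
m(-5)*V(0, 0) + c(1, 0) = ((1 - 5)/(-2 - 5))*(-7) + (-1 + 0*1) = (-4/(-7))*(-7) + (-1 + 0) = -⅐*(-4)*(-7) - 1 = (4/7)*(-7) - 1 = -4 - 1 = -5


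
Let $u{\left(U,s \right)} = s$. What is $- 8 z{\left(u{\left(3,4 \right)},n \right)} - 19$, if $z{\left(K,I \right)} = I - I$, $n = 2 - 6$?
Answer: $-19$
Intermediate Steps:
$n = -4$ ($n = 2 - 6 = -4$)
$z{\left(K,I \right)} = 0$
$- 8 z{\left(u{\left(3,4 \right)},n \right)} - 19 = \left(-8\right) 0 - 19 = 0 - 19 = -19$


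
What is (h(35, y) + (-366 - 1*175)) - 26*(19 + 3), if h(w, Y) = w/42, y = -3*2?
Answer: -6673/6 ≈ -1112.2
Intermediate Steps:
y = -6
h(w, Y) = w/42 (h(w, Y) = w*(1/42) = w/42)
(h(35, y) + (-366 - 1*175)) - 26*(19 + 3) = ((1/42)*35 + (-366 - 1*175)) - 26*(19 + 3) = (5/6 + (-366 - 175)) - 26*22 = (5/6 - 541) - 1*572 = -3241/6 - 572 = -6673/6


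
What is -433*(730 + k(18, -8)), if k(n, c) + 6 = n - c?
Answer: -324750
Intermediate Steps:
k(n, c) = -6 + n - c (k(n, c) = -6 + (n - c) = -6 + n - c)
-433*(730 + k(18, -8)) = -433*(730 + (-6 + 18 - 1*(-8))) = -433*(730 + (-6 + 18 + 8)) = -433*(730 + 20) = -433*750 = -324750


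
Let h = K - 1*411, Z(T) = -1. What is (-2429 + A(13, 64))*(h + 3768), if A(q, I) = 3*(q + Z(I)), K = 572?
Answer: -9402097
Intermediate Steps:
A(q, I) = -3 + 3*q (A(q, I) = 3*(q - 1) = 3*(-1 + q) = -3 + 3*q)
h = 161 (h = 572 - 1*411 = 572 - 411 = 161)
(-2429 + A(13, 64))*(h + 3768) = (-2429 + (-3 + 3*13))*(161 + 3768) = (-2429 + (-3 + 39))*3929 = (-2429 + 36)*3929 = -2393*3929 = -9402097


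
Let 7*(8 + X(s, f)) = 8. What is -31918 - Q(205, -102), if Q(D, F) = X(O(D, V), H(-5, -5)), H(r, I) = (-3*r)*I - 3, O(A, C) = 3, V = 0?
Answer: -223378/7 ≈ -31911.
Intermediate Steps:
H(r, I) = -3 - 3*I*r (H(r, I) = -3*I*r - 3 = -3 - 3*I*r)
X(s, f) = -48/7 (X(s, f) = -8 + (⅐)*8 = -8 + 8/7 = -48/7)
Q(D, F) = -48/7
-31918 - Q(205, -102) = -31918 - 1*(-48/7) = -31918 + 48/7 = -223378/7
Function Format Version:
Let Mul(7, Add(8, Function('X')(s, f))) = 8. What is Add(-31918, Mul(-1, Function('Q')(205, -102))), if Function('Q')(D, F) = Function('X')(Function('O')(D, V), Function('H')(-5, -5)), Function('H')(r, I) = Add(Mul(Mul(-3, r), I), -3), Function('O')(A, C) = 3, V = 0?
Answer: Rational(-223378, 7) ≈ -31911.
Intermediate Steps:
Function('H')(r, I) = Add(-3, Mul(-3, I, r)) (Function('H')(r, I) = Add(Mul(-3, I, r), -3) = Add(-3, Mul(-3, I, r)))
Function('X')(s, f) = Rational(-48, 7) (Function('X')(s, f) = Add(-8, Mul(Rational(1, 7), 8)) = Add(-8, Rational(8, 7)) = Rational(-48, 7))
Function('Q')(D, F) = Rational(-48, 7)
Add(-31918, Mul(-1, Function('Q')(205, -102))) = Add(-31918, Mul(-1, Rational(-48, 7))) = Add(-31918, Rational(48, 7)) = Rational(-223378, 7)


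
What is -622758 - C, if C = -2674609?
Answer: 2051851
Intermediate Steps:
-622758 - C = -622758 - 1*(-2674609) = -622758 + 2674609 = 2051851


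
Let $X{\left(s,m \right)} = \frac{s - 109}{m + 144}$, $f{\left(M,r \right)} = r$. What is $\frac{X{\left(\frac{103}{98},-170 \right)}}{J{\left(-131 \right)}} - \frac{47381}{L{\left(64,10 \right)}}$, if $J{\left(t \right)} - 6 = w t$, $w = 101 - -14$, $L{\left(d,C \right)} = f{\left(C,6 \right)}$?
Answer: $- \frac{909012381983}{115110996} \approx -7896.8$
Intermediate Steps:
$L{\left(d,C \right)} = 6$
$X{\left(s,m \right)} = \frac{-109 + s}{144 + m}$
$w = 115$ ($w = 101 + 14 = 115$)
$J{\left(t \right)} = 6 + 115 t$
$\frac{X{\left(\frac{103}{98},-170 \right)}}{J{\left(-131 \right)}} - \frac{47381}{L{\left(64,10 \right)}} = \frac{\frac{1}{144 - 170} \left(-109 + \frac{103}{98}\right)}{6 + 115 \left(-131\right)} - \frac{47381}{6} = \frac{\frac{1}{-26} \left(-109 + 103 \cdot \frac{1}{98}\right)}{6 - 15065} - \frac{47381}{6} = \frac{\left(- \frac{1}{26}\right) \left(-109 + \frac{103}{98}\right)}{-15059} - \frac{47381}{6} = \left(- \frac{1}{26}\right) \left(- \frac{10579}{98}\right) \left(- \frac{1}{15059}\right) - \frac{47381}{6} = \frac{10579}{2548} \left(- \frac{1}{15059}\right) - \frac{47381}{6} = - \frac{10579}{38370332} - \frac{47381}{6} = - \frac{909012381983}{115110996}$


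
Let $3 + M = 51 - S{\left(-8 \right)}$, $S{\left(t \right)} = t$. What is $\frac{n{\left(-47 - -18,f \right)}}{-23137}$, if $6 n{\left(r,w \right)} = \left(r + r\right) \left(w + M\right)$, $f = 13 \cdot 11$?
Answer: $\frac{5771}{69411} \approx 0.083142$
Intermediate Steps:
$f = 143$
$M = 56$ ($M = -3 + \left(51 - -8\right) = -3 + \left(51 + 8\right) = -3 + 59 = 56$)
$n{\left(r,w \right)} = \frac{r \left(56 + w\right)}{3}$ ($n{\left(r,w \right)} = \frac{\left(r + r\right) \left(w + 56\right)}{6} = \frac{2 r \left(56 + w\right)}{6} = \frac{r \left(56 + w\right)}{3}$)
$\frac{n{\left(-47 - -18,f \right)}}{-23137} = \frac{\frac{1}{3} \left(-47 - -18\right) \left(56 + 143\right)}{-23137} = \frac{1}{3} \left(-47 + 18\right) 199 \left(- \frac{1}{23137}\right) = \frac{1}{3} \left(-29\right) 199 \left(- \frac{1}{23137}\right) = \left(- \frac{5771}{3}\right) \left(- \frac{1}{23137}\right) = \frac{5771}{69411}$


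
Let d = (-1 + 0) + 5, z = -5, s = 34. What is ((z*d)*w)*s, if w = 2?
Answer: -1360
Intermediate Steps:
d = 4 (d = -1 + 5 = 4)
((z*d)*w)*s = (-5*4*2)*34 = -20*2*34 = -40*34 = -1360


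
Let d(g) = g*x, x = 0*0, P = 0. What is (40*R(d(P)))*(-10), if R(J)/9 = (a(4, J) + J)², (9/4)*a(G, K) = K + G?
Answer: -102400/9 ≈ -11378.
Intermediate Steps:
x = 0
a(G, K) = 4*G/9 + 4*K/9 (a(G, K) = 4*(K + G)/9 = 4*(G + K)/9 = 4*G/9 + 4*K/9)
d(g) = 0 (d(g) = g*0 = 0)
R(J) = 9*(16/9 + 13*J/9)² (R(J) = 9*(((4/9)*4 + 4*J/9) + J)² = 9*((16/9 + 4*J/9) + J)² = 9*(16/9 + 13*J/9)²)
(40*R(d(P)))*(-10) = (40*((16 + 13*0)²/9))*(-10) = (40*((16 + 0)²/9))*(-10) = (40*((⅑)*16²))*(-10) = (40*((⅑)*256))*(-10) = (40*(256/9))*(-10) = (10240/9)*(-10) = -102400/9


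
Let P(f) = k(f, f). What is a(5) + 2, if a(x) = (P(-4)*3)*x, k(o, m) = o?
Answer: -58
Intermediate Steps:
P(f) = f
a(x) = -12*x (a(x) = (-4*3)*x = -12*x)
a(5) + 2 = -12*5 + 2 = -60 + 2 = -58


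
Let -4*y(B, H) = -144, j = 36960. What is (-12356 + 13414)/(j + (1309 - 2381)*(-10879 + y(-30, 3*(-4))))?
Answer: 529/5830328 ≈ 9.0732e-5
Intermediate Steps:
y(B, H) = 36 (y(B, H) = -¼*(-144) = 36)
(-12356 + 13414)/(j + (1309 - 2381)*(-10879 + y(-30, 3*(-4)))) = (-12356 + 13414)/(36960 + (1309 - 2381)*(-10879 + 36)) = 1058/(36960 - 1072*(-10843)) = 1058/(36960 + 11623696) = 1058/11660656 = 1058*(1/11660656) = 529/5830328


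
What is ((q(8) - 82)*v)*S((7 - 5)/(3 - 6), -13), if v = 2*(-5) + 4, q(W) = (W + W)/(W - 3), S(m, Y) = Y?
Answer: -30732/5 ≈ -6146.4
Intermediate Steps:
q(W) = 2*W/(-3 + W) (q(W) = (2*W)/(-3 + W) = 2*W/(-3 + W))
v = -6 (v = -10 + 4 = -6)
((q(8) - 82)*v)*S((7 - 5)/(3 - 6), -13) = ((2*8/(-3 + 8) - 82)*(-6))*(-13) = ((2*8/5 - 82)*(-6))*(-13) = ((2*8*(⅕) - 82)*(-6))*(-13) = ((16/5 - 82)*(-6))*(-13) = -394/5*(-6)*(-13) = (2364/5)*(-13) = -30732/5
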